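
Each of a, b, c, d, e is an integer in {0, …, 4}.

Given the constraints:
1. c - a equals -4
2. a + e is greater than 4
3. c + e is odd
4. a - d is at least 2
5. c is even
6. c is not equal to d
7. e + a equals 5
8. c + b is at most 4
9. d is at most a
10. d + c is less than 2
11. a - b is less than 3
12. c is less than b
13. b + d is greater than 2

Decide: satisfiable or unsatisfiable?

One satisfying assignment is a = 4, b = 4, c = 0, d = 1, e = 1.
For the less obvious constraints — constraint 1: c - a = -4; constraint 2: a + e = 5; constraint 4: a - d = 3 — and the others hold by inspection.

Satisfiable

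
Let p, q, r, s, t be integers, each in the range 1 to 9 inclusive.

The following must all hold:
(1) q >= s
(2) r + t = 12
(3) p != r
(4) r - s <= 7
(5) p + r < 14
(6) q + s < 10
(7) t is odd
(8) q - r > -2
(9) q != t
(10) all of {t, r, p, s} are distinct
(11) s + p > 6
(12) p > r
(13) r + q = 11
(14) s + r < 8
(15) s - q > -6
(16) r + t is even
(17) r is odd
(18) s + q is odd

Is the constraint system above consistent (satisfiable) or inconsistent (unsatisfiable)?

Take p = 6, q = 6, r = 5, s = 1, t = 7. Then constraint 2: r + t = 12; constraint 4: r - s = 4; constraint 5: p + r = 11, and every other listed constraint is also met.

Satisfiable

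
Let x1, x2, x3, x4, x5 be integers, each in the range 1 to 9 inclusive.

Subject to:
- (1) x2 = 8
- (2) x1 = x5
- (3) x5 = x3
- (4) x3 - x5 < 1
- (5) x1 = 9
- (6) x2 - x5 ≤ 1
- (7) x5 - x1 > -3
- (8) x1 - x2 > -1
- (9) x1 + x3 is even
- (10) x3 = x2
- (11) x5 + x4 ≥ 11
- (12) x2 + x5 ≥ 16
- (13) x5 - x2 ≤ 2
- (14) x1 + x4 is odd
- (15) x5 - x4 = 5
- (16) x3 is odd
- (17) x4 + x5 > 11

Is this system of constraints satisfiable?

Constraint 5 fixes x1 = 9 and constraint 1 fixes x2 = 8. Constraints 2, 3, and 10 give x1 = x5 = x3 = x2, so x1 = x2. But 9 ≠ 8 — contradiction.

Unsatisfiable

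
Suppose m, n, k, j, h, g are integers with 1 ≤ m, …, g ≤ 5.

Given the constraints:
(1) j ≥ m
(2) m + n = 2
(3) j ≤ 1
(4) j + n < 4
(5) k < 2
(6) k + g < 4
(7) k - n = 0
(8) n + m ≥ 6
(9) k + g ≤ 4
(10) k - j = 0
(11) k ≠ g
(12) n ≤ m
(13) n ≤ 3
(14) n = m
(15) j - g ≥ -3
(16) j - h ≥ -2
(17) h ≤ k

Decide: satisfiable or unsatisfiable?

From constraint 13: n ≤ 3. From constraints 1 and 3: m ≤ j ≤ 1. Hence n + m ≤ 4. But constraint 8 requires n + m ≥ 6, and 6 > 4. Contradiction.

Unsatisfiable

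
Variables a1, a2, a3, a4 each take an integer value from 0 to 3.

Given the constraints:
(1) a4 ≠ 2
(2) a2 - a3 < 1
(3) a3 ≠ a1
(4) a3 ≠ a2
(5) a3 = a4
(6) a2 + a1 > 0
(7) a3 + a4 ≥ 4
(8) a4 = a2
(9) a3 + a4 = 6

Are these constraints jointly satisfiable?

Unsatisfiable

From constraints 5 and 8, a3 = a4 = a2, so a3 = a2. But constraint 4 says a3 ≠ a2. Contradiction.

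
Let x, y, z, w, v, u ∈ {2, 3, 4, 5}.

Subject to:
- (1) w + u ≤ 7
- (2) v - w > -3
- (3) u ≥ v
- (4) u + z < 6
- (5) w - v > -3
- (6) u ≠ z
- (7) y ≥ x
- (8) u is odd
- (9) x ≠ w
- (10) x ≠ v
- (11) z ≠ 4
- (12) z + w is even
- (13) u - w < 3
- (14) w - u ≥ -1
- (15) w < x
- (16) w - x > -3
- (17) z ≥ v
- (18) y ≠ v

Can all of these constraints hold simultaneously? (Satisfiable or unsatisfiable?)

Setting (x, y, z, w, v, u) = (4, 5, 2, 2, 2, 3) satisfies everything: constraint 1: w + u = 5; constraint 2: v - w = 0; constraint 4: u + z = 5, and the others follow.

Satisfiable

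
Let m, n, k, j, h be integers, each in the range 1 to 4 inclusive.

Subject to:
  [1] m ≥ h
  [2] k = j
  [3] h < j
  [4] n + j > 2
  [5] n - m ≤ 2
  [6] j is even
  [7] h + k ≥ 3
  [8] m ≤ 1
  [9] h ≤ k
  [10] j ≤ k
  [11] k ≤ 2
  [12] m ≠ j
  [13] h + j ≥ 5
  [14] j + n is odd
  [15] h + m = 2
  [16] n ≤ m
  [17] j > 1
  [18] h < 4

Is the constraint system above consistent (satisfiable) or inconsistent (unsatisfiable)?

Unsatisfiable

From constraints 1 and 8: h ≤ m ≤ 1. From constraints 10 and 11: j ≤ k ≤ 2. Hence h + j ≤ 3. But constraint 13 requires h + j ≥ 5, and 5 > 3. Contradiction.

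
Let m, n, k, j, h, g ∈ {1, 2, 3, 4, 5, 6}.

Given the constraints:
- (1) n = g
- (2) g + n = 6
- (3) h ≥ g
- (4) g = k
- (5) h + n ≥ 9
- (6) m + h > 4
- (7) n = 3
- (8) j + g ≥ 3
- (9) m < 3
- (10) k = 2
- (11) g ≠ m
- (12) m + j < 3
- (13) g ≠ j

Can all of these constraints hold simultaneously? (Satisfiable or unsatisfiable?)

Unsatisfiable

Constraint 7 fixes n = 3 and constraint 10 fixes k = 2. Constraints 1 and 4 give n = g = k, so n = k. But 3 ≠ 2 — contradiction.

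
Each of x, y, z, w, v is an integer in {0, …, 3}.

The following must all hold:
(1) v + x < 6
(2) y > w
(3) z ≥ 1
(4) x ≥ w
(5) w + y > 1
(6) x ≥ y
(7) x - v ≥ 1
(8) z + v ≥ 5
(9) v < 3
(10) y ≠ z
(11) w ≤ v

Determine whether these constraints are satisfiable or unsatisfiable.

The assignment x = 3, y = 2, z = 3, w = 0, v = 2 works:
  constraint 1 holds since v + x = 5.
  constraint 5 holds since w + y = 2.
The rest check out directly.

Satisfiable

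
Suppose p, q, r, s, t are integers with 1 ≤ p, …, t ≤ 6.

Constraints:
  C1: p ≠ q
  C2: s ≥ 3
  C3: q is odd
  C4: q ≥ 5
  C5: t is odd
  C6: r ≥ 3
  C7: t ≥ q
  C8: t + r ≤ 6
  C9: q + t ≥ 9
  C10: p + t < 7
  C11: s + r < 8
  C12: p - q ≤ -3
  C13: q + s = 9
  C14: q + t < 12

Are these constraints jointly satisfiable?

Unsatisfiable

From constraints 4 and 7: t ≥ q ≥ 5. From constraint 6: r ≥ 3. Hence t + r ≥ 8. But constraint 8 requires t + r ≤ 6, and 6 < 8. Contradiction.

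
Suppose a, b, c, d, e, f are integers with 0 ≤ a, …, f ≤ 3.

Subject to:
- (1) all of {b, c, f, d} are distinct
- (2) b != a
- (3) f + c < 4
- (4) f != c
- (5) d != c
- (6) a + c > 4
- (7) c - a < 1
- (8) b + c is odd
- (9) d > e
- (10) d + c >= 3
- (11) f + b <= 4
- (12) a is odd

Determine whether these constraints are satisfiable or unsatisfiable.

One satisfying assignment is a = 3, b = 1, c = 2, d = 3, e = 2, f = 0.
For the less obvious constraints — constraint 3: f + c = 2; constraint 6: a + c = 5 — and the others hold by inspection.

Satisfiable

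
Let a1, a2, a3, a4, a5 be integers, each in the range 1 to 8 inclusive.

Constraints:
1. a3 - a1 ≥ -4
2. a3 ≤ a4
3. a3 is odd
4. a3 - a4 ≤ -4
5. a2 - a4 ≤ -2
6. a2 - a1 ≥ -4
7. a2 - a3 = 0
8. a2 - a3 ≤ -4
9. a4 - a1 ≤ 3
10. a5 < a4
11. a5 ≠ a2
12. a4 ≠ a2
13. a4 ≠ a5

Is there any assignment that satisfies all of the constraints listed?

Constraints 4, 6, 8, and 9 give a2 − a1 ≥ -4, a1 − a4 ≥ -3, a4 − a3 ≥ 4, a3 − a2 ≥ 4.
Adding all 4 inequalities: the left sides telescope to 0, and the right sides sum to (-4) + (-3) + 4 + 4 = 1. So 0 ≥ 1, which is false.

Unsatisfiable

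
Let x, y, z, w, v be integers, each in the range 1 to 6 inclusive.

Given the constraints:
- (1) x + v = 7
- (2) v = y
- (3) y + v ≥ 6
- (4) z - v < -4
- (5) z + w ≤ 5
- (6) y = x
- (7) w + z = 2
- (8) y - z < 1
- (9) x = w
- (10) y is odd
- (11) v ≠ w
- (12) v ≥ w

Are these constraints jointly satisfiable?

From constraints 2, 6, and 9, v = y = x = w, so v = w. But constraint 11 says v ≠ w. Contradiction.

Unsatisfiable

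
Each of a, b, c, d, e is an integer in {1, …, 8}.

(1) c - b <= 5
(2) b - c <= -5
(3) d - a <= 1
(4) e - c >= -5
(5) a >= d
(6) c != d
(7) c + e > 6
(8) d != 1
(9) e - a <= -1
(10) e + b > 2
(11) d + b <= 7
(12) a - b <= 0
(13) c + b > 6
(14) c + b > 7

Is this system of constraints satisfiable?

Unsatisfiable

Constraints 2, 4, 9, and 12 give a − e ≥ 1, e − c ≥ -5, c − b ≥ 5, b − a ≥ 0.
Adding all 4 inequalities: the left sides telescope to 0, and the right sides sum to 1 + (-5) + 5 + 0 = 1. So 0 ≥ 1, which is false.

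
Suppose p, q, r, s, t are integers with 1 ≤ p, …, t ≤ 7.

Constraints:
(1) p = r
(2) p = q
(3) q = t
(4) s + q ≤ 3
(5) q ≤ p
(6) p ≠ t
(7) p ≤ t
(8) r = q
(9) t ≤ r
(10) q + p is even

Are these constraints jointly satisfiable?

From constraints 1, 3, and 8, p = r = q = t, so p = t. But constraint 6 says p ≠ t. Contradiction.

Unsatisfiable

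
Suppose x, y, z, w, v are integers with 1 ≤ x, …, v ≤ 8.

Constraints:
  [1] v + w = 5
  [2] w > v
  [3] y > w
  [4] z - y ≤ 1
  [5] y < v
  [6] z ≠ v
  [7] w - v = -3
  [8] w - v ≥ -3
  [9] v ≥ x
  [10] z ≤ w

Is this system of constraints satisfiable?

Constraints 2, 3, and 5 give w < y, y < v, v < w. Chaining: w < y < v < w, which forces w < w — impossible.

Unsatisfiable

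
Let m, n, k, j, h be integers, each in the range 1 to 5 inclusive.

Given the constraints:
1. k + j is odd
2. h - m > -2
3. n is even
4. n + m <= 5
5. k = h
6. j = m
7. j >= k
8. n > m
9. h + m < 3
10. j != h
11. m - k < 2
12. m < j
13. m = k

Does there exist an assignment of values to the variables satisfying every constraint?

Unsatisfiable

From constraints 5, 6, and 13, j = m = k = h, so j = h. But constraint 10 says j ≠ h. Contradiction.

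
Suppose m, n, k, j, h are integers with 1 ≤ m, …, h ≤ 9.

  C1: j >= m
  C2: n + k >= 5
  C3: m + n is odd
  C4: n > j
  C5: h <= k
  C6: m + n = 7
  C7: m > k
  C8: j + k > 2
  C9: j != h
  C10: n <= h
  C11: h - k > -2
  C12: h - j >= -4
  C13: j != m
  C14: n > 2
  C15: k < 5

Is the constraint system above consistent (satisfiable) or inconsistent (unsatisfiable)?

Unsatisfiable

Constraints 1, 4, 5, 7, and 10 give n ≤ h, h ≤ k, k < m, m ≤ j, j < n. Chaining: n ≤ h ≤ k < m ≤ j < n, which forces n < n — impossible.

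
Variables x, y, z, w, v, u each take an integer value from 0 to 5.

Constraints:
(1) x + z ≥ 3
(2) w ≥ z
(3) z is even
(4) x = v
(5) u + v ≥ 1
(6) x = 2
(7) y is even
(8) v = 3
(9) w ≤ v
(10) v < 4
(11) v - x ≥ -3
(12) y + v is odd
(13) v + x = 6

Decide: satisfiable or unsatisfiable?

Constraint 6 fixes x = 2 and constraint 8 fixes v = 3, but constraint 4 requires x = v. Since 2 ≠ 3, contradiction.

Unsatisfiable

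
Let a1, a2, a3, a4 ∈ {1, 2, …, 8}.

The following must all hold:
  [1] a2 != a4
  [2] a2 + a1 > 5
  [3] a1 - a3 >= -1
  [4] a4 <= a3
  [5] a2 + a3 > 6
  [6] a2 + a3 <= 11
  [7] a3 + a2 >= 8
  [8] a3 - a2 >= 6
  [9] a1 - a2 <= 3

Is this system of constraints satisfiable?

Constraints 3, 8, and 9 give a1 − a3 ≥ -1, a3 − a2 ≥ 6, a2 − a1 ≥ -3.
Adding all 3 inequalities: the left sides telescope to 0, and the right sides sum to (-1) + 6 + (-3) = 2. So 0 ≥ 2, which is false.

Unsatisfiable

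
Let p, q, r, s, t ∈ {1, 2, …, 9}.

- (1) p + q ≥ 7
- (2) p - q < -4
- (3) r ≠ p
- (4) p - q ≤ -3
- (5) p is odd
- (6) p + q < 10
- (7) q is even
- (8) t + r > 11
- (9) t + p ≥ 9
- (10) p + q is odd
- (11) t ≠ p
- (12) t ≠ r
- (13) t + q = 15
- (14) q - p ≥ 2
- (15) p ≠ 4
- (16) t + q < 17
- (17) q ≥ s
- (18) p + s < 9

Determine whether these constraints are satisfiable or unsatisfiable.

Setting (p, q, r, s, t) = (1, 6, 4, 6, 9) satisfies everything: constraint 1: p + q = 7; constraint 2: p - q = -5, and the others follow.

Satisfiable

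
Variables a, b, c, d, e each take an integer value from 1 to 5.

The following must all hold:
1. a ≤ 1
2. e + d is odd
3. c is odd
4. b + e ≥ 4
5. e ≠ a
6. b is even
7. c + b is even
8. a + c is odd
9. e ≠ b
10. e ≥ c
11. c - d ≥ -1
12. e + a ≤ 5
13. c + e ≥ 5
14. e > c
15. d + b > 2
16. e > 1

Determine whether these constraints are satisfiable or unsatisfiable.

Constraint 3 makes c odd and constraint 6 makes b even, so c + b must be odd. Constraint 7 says c + b is even — contradiction.

Unsatisfiable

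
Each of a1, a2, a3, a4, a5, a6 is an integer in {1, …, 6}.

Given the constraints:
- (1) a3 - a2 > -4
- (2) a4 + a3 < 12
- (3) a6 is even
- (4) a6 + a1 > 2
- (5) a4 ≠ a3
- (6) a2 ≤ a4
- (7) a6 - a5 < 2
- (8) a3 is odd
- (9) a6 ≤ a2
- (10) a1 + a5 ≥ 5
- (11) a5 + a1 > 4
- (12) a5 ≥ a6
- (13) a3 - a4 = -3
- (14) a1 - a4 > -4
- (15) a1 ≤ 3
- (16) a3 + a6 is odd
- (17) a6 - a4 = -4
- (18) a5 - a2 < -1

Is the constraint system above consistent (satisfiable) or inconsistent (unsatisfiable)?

Try a1 = 3, a2 = 6, a3 = 3, a4 = 6, a5 = 2, a6 = 2.
Check constraint 1: a3 - a2 = -3; constraint 2: a4 + a3 = 9. The remaining constraints are straightforward to verify.

Satisfiable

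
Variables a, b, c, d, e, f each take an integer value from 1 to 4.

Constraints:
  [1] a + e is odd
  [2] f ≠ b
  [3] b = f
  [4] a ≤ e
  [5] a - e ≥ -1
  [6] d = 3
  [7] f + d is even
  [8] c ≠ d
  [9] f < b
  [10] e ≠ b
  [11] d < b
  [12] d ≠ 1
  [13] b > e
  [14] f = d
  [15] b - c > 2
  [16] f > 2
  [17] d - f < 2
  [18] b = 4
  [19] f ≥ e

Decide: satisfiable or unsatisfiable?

Unsatisfiable

Constraint 18 fixes b = 4 and constraint 6 fixes d = 3. Constraints 3 and 14 give b = f = d, so b = d. But 4 ≠ 3 — contradiction.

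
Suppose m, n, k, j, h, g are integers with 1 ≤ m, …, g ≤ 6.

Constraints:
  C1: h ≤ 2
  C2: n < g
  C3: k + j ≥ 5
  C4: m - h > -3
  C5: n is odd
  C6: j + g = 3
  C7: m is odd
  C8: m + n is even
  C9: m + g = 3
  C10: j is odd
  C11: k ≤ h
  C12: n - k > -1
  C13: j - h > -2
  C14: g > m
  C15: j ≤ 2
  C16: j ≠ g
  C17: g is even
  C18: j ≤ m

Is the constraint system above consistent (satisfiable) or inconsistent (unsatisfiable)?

From constraints 1 and 11: k ≤ h ≤ 2. From constraint 15: j ≤ 2. Hence k + j ≤ 4. But constraint 3 requires k + j ≥ 5, and 5 > 4. Contradiction.

Unsatisfiable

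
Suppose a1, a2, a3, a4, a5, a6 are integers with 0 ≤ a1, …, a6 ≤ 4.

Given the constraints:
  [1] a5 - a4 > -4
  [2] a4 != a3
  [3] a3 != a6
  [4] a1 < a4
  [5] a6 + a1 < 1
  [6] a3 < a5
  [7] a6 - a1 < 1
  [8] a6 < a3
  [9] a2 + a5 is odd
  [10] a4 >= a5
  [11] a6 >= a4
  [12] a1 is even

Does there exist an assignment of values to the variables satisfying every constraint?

Unsatisfiable

Constraints 6, 8, 10, and 11 give a5 ≤ a4, a4 ≤ a6, a6 < a3, a3 < a5. Chaining: a5 ≤ a4 ≤ a6 < a3 < a5, which forces a5 < a5 — impossible.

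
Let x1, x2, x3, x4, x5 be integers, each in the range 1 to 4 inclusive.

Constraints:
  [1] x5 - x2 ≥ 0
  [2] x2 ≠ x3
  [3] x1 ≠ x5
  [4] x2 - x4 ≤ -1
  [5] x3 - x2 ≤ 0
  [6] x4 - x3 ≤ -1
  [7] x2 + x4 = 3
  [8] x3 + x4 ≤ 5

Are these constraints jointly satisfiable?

Unsatisfiable

Constraints 4, 5, and 6 give x2 − x3 ≥ 0, x3 − x4 ≥ 1, x4 − x2 ≥ 1.
Adding all 3 inequalities: the left sides telescope to 0, and the right sides sum to 0 + 1 + 1 = 2. So 0 ≥ 2, which is false.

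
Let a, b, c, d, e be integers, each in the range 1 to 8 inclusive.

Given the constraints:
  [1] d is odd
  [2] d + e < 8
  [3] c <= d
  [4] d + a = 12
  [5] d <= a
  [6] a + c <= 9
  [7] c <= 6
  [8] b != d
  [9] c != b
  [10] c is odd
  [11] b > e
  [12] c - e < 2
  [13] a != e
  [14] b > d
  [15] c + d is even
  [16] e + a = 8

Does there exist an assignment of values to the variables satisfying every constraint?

Satisfiable

Setting (a, b, c, d, e) = (7, 6, 1, 5, 1) satisfies everything: constraint 2: d + e = 6; constraint 4: d + a = 12, and the others follow.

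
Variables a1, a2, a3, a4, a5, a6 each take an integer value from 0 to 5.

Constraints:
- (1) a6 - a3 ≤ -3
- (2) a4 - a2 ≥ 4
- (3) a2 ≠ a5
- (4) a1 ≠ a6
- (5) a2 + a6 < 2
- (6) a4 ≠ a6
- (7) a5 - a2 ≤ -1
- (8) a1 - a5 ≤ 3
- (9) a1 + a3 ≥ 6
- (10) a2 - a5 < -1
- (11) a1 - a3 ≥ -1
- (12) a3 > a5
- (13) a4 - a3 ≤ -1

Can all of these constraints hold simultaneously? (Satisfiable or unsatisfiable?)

Constraints 2, 7, 8, 11, and 13 give a2 − a5 ≥ 1, a5 − a1 ≥ -3, a1 − a3 ≥ -1, a3 − a4 ≥ 1, a4 − a2 ≥ 4.
Adding all 5 inequalities: the left sides telescope to 0, and the right sides sum to 1 + (-3) + (-1) + 1 + 4 = 2. So 0 ≥ 2, which is false.

Unsatisfiable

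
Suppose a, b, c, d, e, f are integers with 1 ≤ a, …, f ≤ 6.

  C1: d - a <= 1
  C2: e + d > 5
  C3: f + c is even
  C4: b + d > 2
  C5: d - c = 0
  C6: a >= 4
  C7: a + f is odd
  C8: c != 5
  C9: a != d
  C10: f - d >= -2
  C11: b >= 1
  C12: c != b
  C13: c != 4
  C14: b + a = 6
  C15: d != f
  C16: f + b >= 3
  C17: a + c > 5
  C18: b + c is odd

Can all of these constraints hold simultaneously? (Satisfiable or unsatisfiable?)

Satisfiable

The assignment a = 4, b = 2, c = 3, d = 3, e = 5, f = 1 works:
  constraint 1 holds since d - a = -1.
  constraint 2 holds since e + d = 8.
  constraint 4 holds since b + d = 5.
The rest check out directly.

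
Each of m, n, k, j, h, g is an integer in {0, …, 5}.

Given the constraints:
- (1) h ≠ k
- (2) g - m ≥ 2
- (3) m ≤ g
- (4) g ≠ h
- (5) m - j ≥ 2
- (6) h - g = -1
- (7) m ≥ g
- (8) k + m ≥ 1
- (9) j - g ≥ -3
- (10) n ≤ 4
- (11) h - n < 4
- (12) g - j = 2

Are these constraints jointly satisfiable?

Unsatisfiable

Constraints 2, 5, and 9 give m − j ≥ 2, j − g ≥ -3, g − m ≥ 2.
Adding all 3 inequalities: the left sides telescope to 0, and the right sides sum to 2 + (-3) + 2 = 1. So 0 ≥ 1, which is false.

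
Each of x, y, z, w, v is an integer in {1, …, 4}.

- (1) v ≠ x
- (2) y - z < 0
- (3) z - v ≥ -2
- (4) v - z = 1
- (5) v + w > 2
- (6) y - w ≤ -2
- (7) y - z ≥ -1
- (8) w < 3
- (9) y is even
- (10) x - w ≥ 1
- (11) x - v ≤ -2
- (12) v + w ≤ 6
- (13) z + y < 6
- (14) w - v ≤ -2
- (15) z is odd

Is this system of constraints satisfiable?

Constraints 3, 6, 7, 10, and 11 give y − z ≥ -1, z − v ≥ -2, v − x ≥ 2, x − w ≥ 1, w − y ≥ 2.
Adding all 5 inequalities: the left sides telescope to 0, and the right sides sum to (-1) + (-2) + 2 + 1 + 2 = 2. So 0 ≥ 2, which is false.

Unsatisfiable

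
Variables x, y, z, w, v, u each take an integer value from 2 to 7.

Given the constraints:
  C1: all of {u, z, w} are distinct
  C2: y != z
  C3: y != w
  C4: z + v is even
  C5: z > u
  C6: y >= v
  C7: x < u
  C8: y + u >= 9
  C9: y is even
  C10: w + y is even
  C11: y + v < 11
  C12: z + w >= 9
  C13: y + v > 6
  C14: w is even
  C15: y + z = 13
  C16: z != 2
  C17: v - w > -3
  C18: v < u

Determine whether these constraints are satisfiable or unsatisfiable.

The assignment x = 3, y = 6, z = 7, w = 4, v = 3, u = 6 works:
  constraint 8 holds since y + u = 12.
  constraint 11 holds since y + v = 9.
  constraint 12 holds since z + w = 11.
The rest check out directly.

Satisfiable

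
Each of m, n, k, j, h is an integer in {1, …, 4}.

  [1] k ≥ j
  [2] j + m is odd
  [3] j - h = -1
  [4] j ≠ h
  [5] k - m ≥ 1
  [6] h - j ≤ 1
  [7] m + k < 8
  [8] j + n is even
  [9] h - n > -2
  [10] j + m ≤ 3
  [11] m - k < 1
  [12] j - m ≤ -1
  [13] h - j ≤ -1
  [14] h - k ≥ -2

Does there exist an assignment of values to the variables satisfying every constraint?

Unsatisfiable

Constraints 5, 12, 13, and 14 give j − h ≥ 1, h − k ≥ -2, k − m ≥ 1, m − j ≥ 1.
Adding all 4 inequalities: the left sides telescope to 0, and the right sides sum to 1 + (-2) + 1 + 1 = 1. So 0 ≥ 1, which is false.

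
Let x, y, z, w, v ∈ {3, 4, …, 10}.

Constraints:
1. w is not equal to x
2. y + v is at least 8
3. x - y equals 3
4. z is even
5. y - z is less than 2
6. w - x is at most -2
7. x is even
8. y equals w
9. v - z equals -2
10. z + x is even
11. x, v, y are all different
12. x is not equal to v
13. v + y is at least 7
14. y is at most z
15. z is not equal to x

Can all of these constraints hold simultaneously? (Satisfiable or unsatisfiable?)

Try x = 8, y = 5, z = 6, w = 5, v = 4.
Check constraint 2: y + v = 9; constraint 3: x - y = 3; constraint 5: y - z = -1. The remaining constraints are straightforward to verify.

Satisfiable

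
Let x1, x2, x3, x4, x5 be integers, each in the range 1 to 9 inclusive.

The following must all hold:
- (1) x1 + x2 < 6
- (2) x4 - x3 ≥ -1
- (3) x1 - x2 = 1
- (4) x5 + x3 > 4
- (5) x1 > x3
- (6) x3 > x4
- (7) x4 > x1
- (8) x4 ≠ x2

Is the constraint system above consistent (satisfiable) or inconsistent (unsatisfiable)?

Constraints 5, 6, and 7 give x1 < x4, x4 < x3, x3 < x1. Chaining: x1 < x4 < x3 < x1, which forces x1 < x1 — impossible.

Unsatisfiable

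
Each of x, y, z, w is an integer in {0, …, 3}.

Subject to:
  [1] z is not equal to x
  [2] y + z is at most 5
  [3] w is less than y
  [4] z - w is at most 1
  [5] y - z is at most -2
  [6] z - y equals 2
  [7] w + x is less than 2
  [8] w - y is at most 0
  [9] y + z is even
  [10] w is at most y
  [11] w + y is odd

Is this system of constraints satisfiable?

Constraints 4, 5, and 8 give z − y ≥ 2, y − w ≥ 0, w − z ≥ -1.
Adding all 3 inequalities: the left sides telescope to 0, and the right sides sum to 2 + 0 + (-1) = 1. So 0 ≥ 1, which is false.

Unsatisfiable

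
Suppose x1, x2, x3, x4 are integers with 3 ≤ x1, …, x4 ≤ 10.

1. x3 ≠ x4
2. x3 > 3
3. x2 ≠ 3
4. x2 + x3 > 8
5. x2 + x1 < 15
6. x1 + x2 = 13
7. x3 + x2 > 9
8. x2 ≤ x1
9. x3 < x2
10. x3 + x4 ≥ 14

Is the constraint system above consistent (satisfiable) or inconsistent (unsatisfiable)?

Satisfiable

Take x1 = 7, x2 = 6, x3 = 5, x4 = 9. Then constraint 4: x2 + x3 = 11; constraint 5: x2 + x1 = 13, and every other listed constraint is also met.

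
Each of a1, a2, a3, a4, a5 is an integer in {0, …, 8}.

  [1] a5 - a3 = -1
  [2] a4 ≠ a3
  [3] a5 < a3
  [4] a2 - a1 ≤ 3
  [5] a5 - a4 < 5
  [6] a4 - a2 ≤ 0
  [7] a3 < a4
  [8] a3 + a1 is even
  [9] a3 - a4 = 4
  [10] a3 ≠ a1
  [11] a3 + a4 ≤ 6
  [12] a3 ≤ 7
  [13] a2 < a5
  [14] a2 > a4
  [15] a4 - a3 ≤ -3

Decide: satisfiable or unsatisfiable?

Unsatisfiable

Constraints 3, 7, 13, and 14 give a2 < a5, a5 < a3, a3 < a4, a4 < a2. Chaining: a2 < a5 < a3 < a4 < a2, which forces a2 < a2 — impossible.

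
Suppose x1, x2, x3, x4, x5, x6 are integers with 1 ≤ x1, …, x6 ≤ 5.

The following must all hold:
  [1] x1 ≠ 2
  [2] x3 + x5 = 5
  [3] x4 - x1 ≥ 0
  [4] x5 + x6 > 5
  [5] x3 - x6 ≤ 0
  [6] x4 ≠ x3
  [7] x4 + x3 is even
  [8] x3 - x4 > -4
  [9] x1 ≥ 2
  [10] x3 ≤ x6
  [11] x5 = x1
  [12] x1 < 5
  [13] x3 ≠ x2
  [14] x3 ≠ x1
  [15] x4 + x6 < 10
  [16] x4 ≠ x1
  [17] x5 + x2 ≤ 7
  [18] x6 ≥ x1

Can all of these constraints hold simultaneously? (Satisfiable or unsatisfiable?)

Satisfiable

One satisfying assignment is x1 = 3, x2 = 1, x3 = 2, x4 = 4, x5 = 3, x6 = 3.
For the less obvious constraints — constraint 2: x3 + x5 = 5; constraint 3: x4 - x1 = 1 — and the others hold by inspection.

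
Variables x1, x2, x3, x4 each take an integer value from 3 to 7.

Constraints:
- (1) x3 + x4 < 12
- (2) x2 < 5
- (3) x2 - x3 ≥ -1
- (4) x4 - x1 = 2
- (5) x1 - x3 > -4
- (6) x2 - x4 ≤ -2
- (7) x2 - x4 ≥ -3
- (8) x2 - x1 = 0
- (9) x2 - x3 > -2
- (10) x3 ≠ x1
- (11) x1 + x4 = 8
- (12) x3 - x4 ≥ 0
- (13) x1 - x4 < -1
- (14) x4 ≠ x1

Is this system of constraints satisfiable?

Constraints 3, 6, and 12 give x2 − x3 ≥ -1, x3 − x4 ≥ 0, x4 − x2 ≥ 2.
Adding all 3 inequalities: the left sides telescope to 0, and the right sides sum to (-1) + 0 + 2 = 1. So 0 ≥ 1, which is false.

Unsatisfiable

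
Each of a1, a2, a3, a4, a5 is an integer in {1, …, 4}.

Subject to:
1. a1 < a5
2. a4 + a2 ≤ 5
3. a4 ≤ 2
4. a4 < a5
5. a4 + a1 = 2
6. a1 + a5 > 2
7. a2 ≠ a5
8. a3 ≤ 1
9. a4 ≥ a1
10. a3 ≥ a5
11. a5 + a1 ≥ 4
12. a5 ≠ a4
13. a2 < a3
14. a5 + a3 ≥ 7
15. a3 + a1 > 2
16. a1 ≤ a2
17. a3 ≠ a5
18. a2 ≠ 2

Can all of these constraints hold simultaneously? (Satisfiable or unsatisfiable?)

From constraints 8 and 10: a5 ≤ a3 ≤ 1. From constraints 3 and 9: a1 ≤ a4 ≤ 2. Hence a5 + a1 ≤ 3. But constraint 11 requires a5 + a1 ≥ 4, and 4 > 3. Contradiction.

Unsatisfiable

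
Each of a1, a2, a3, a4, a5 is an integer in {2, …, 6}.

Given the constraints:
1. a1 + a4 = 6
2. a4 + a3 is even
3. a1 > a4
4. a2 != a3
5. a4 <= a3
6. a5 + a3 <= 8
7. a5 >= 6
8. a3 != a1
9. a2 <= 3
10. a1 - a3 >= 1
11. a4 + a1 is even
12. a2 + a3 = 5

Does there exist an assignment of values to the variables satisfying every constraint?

The assignment a1 = 4, a2 = 3, a3 = 2, a4 = 2, a5 = 6 works:
  constraint 1 holds since a1 + a4 = 6.
  constraint 6 holds since a5 + a3 = 8.
The rest check out directly.

Satisfiable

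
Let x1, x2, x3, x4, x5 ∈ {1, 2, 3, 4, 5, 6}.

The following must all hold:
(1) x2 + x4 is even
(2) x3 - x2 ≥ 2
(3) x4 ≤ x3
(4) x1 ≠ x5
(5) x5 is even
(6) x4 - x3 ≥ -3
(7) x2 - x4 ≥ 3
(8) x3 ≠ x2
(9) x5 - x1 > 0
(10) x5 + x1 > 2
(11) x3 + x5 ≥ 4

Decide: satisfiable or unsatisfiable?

Unsatisfiable

Constraints 2, 6, and 7 give x3 − x2 ≥ 2, x2 − x4 ≥ 3, x4 − x3 ≥ -3.
Adding all 3 inequalities: the left sides telescope to 0, and the right sides sum to 2 + 3 + (-3) = 2. So 0 ≥ 2, which is false.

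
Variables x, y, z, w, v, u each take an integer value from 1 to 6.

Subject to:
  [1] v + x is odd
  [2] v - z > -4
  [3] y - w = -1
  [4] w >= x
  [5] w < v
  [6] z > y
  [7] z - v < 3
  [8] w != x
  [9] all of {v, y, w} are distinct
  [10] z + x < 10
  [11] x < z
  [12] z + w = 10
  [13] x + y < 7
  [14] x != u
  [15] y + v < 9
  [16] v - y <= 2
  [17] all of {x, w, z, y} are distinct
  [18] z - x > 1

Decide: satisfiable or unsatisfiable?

Satisfiable

Try x = 2, y = 3, z = 6, w = 4, v = 5, u = 1.
Check constraint 2: v - z = -1; constraint 3: y - w = -1; constraint 7: z - v = 1. The remaining constraints are straightforward to verify.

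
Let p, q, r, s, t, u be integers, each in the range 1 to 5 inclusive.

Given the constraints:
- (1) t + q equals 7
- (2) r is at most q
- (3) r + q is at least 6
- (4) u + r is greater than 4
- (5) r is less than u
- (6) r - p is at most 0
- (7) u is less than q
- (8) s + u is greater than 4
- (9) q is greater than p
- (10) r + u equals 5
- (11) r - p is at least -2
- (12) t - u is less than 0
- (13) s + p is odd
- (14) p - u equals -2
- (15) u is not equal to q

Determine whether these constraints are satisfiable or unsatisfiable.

Satisfiable

One satisfying assignment is p = 2, q = 5, r = 1, s = 1, t = 2, u = 4.
For the less obvious constraints — constraint 1: t + q = 7; constraint 3: r + q = 6 — and the others hold by inspection.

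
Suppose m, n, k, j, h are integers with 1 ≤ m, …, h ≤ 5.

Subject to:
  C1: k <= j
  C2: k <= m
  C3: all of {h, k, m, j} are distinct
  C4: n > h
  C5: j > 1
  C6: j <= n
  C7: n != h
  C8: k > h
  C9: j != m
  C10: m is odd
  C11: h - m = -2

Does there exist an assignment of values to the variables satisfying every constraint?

Satisfiable

Take m = 3, n = 5, k = 2, j = 4, h = 1. Then constraint 3: values 1, 2, 3, 4 are distinct; constraint 11: h - m = -2, and every other listed constraint is also met.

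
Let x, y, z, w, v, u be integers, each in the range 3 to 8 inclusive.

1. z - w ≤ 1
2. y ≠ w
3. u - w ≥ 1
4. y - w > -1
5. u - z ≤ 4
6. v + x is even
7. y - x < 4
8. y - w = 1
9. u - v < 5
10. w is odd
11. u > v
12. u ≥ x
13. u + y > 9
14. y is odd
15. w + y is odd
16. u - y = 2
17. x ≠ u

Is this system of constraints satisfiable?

Constraint 10 makes w odd and constraint 14 makes y odd, so w + y must be even. Constraint 15 says w + y is odd — contradiction.

Unsatisfiable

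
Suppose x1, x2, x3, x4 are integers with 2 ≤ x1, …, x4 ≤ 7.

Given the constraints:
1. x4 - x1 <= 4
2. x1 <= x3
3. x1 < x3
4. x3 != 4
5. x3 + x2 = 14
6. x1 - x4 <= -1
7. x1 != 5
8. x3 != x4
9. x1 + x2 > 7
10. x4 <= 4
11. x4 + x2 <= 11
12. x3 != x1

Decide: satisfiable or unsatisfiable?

Try x1 = 3, x2 = 7, x3 = 7, x4 = 4.
Check constraint 1: x4 - x1 = 1; constraint 5: x3 + x2 = 14; constraint 6: x1 - x4 = -1. The remaining constraints are straightforward to verify.

Satisfiable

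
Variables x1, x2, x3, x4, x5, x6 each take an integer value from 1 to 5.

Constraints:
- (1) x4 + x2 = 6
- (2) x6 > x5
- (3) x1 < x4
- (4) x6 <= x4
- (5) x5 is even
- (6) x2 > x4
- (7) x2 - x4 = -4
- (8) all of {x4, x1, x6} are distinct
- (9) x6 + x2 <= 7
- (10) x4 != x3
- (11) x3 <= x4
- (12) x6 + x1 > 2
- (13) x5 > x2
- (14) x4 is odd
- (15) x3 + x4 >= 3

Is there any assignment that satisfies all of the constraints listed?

Constraints 2, 4, 6, and 13 give x6 ≤ x4, x4 < x2, x2 < x5, x5 < x6. Chaining: x6 ≤ x4 < x2 < x5 < x6, which forces x6 < x6 — impossible.

Unsatisfiable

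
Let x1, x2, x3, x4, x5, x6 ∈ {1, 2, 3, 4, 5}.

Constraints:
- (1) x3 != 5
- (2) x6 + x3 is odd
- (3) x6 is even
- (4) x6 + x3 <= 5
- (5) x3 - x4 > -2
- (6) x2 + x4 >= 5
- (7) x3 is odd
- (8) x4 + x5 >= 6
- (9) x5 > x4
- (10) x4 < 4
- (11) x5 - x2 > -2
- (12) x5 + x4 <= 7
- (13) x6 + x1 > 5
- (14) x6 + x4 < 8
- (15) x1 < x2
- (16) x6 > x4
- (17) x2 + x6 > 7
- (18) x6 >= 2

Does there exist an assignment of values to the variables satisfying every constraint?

Take x1 = 4, x2 = 5, x3 = 1, x4 = 1, x5 = 5, x6 = 4. Then constraint 4: x6 + x3 = 5; constraint 5: x3 - x4 = 0, and every other listed constraint is also met.

Satisfiable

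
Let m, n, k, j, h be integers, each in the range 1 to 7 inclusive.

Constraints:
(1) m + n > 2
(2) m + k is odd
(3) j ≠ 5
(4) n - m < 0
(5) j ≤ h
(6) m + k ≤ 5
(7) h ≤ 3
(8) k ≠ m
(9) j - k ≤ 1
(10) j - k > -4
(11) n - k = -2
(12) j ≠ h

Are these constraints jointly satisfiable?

One satisfying assignment is m = 2, n = 1, k = 3, j = 2, h = 3.
For the less obvious constraints — constraint 1: m + n = 3; constraint 4: n - m = -1 — and the others hold by inspection.

Satisfiable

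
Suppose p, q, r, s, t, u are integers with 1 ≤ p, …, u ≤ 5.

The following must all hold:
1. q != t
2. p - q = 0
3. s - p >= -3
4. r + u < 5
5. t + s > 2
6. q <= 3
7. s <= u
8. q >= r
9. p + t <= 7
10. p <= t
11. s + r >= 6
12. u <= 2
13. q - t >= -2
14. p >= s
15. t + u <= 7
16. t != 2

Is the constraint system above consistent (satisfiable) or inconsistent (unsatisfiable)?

Unsatisfiable

From constraints 7 and 12: s ≤ u ≤ 2. From constraints 6 and 8: r ≤ q ≤ 3. Hence s + r ≤ 5. But constraint 11 requires s + r ≥ 6, and 6 > 5. Contradiction.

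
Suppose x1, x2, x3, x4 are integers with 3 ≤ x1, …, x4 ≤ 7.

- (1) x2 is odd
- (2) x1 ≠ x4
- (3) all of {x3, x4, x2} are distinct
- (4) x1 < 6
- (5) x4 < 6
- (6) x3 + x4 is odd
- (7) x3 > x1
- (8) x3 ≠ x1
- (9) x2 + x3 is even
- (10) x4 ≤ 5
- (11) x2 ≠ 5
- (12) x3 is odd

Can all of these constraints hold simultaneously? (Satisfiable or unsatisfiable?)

Satisfiable

Try x1 = 3, x2 = 7, x3 = 5, x4 = 4.
Check constraint 1: x2 = 7 is odd; constraint 3: values 5, 4, 7 are distinct. The remaining constraints are straightforward to verify.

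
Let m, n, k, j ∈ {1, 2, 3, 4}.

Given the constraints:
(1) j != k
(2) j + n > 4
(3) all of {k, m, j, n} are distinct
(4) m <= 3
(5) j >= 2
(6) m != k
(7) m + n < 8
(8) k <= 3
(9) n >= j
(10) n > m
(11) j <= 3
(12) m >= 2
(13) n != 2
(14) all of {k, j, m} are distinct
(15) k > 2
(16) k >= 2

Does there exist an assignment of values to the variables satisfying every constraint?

Constraints 4, 5, 8, 11, 12, and 16 confine each of k, j, m to the 2 values {2, 3}.
Constraint 14 requires all 3 of them to be distinct, but only 2 values are available — impossible by the pigeonhole principle.

Unsatisfiable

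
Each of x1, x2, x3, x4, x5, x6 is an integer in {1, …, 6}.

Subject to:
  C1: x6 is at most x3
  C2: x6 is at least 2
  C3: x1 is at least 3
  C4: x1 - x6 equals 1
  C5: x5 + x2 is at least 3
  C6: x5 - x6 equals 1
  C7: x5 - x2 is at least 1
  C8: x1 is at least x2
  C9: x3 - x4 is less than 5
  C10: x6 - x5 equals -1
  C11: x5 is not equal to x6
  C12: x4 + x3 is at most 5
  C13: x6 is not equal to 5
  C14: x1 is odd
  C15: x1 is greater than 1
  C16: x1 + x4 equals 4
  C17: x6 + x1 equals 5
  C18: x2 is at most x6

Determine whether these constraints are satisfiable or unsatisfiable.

One satisfying assignment is x1 = 3, x2 = 2, x3 = 4, x4 = 1, x5 = 3, x6 = 2.
For the less obvious constraints — constraint 4: x1 - x6 = 1; constraint 5: x5 + x2 = 5; constraint 6: x5 - x6 = 1 — and the others hold by inspection.

Satisfiable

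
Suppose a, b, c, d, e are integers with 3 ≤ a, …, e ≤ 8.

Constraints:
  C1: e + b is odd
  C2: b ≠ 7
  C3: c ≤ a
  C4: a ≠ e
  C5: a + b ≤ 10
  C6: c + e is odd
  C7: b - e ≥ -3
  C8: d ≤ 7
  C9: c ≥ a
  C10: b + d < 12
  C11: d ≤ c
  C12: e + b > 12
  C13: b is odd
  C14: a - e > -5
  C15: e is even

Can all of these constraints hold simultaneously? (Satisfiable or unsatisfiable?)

Satisfiable

One satisfying assignment is a = 5, b = 5, c = 5, d = 4, e = 8.
For the less obvious constraints — constraint 5: a + b = 10; constraint 7: b - e = -3 — and the others hold by inspection.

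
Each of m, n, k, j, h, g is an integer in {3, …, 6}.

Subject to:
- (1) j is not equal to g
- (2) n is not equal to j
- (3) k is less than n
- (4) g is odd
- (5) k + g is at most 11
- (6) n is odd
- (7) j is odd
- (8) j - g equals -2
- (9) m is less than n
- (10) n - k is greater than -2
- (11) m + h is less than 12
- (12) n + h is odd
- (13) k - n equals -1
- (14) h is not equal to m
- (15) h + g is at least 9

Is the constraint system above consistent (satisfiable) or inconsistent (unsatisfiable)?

Try m = 3, n = 5, k = 4, j = 3, h = 6, g = 5.
Check constraint 5: k + g = 9; constraint 8: j - g = -2; constraint 10: n - k = 1. The remaining constraints are straightforward to verify.

Satisfiable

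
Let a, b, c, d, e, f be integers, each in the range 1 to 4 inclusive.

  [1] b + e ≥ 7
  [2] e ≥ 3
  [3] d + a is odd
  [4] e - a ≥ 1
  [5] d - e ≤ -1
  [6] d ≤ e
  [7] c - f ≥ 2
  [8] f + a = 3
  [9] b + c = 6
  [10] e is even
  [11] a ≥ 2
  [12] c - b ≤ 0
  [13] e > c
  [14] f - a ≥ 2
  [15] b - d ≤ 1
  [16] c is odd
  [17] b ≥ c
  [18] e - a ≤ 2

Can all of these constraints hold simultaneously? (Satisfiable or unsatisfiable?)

Unsatisfiable

Constraints 5, 7, 12, 14, 15, and 18 give f − a ≥ 2, a − e ≥ -2, e − d ≥ 1, d − b ≥ -1, b − c ≥ 0, c − f ≥ 2.
Adding all 6 inequalities: the left sides telescope to 0, and the right sides sum to 2 + (-2) + 1 + (-1) + 0 + 2 = 2. So 0 ≥ 2, which is false.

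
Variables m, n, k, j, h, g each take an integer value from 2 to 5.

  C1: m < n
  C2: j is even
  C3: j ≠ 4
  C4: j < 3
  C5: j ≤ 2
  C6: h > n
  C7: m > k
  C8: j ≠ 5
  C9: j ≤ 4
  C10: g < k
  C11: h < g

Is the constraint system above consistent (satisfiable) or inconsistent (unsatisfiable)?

Constraints 1, 6, 7, 10, and 11 give k < m, m < n, n < h, h < g, g < k. Chaining: k < m < n < h < g < k, which forces k < k — impossible.

Unsatisfiable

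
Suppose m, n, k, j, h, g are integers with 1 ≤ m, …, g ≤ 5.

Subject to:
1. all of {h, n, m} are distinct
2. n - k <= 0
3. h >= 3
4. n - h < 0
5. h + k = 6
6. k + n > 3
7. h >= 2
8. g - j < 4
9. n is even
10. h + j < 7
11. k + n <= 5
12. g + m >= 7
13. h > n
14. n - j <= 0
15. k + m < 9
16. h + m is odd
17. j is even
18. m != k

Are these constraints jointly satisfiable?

Setting (m, n, k, j, h, g) = (5, 2, 2, 2, 4, 3) satisfies everything: constraint 2: n - k = 0; constraint 4: n - h = -2; constraint 5: h + k = 6, and the others follow.

Satisfiable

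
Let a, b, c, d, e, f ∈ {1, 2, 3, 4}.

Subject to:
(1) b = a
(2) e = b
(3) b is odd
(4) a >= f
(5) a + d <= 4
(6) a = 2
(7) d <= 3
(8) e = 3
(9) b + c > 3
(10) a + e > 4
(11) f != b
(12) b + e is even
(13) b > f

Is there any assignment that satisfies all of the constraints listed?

Unsatisfiable

Constraint 8 fixes e = 3 and constraint 6 fixes a = 2. Constraints 1 and 2 give e = b = a, so e = a. But 3 ≠ 2 — contradiction.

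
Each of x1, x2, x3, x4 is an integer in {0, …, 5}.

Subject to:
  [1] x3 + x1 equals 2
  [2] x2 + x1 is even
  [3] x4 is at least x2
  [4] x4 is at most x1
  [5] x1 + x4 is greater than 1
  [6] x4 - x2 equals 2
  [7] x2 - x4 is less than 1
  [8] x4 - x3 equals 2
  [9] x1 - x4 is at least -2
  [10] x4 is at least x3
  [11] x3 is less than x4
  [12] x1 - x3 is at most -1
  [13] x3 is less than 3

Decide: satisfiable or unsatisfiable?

Unsatisfiable

Constraints 4, 11, and 12 give x4 ≤ x1, x1 < x3, x3 < x4. Chaining: x4 ≤ x1 < x3 < x4, which forces x4 < x4 — impossible.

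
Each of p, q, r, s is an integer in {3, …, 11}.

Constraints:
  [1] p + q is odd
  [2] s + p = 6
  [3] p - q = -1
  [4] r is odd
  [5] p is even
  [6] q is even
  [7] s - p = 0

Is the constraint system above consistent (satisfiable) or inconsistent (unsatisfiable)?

Unsatisfiable

Constraint 5 makes p even and constraint 6 makes q even, so p + q must be even. Constraint 1 says p + q is odd — contradiction.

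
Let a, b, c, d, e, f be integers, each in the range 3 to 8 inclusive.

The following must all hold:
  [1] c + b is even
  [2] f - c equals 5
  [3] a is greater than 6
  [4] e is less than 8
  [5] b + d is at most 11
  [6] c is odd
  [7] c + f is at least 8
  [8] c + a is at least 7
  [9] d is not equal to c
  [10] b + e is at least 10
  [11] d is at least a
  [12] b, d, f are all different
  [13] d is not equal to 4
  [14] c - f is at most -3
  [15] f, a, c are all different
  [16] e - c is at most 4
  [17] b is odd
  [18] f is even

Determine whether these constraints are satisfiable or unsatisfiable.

Setting (a, b, c, d, e, f) = (7, 3, 3, 7, 7, 8) satisfies everything: constraint 2: f - c = 5; constraint 5: b + d = 10; constraint 7: c + f = 11, and the others follow.

Satisfiable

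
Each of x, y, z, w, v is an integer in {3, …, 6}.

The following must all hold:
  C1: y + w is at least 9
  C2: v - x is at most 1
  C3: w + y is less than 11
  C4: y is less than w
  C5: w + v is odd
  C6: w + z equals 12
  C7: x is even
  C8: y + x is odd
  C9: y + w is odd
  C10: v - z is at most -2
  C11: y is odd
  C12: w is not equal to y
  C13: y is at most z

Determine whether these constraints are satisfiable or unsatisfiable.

Take x = 4, y = 3, z = 6, w = 6, v = 3. Then constraint 1: y + w = 9; constraint 2: v - x = -1, and every other listed constraint is also met.

Satisfiable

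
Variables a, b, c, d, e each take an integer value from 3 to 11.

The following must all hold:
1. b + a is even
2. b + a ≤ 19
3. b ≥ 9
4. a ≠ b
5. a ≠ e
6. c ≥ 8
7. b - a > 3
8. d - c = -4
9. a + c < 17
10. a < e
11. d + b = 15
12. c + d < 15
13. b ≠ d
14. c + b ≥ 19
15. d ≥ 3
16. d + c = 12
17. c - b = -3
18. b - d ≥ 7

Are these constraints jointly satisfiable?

Satisfiable

Setting (a, b, c, d, e) = (7, 11, 8, 4, 11) satisfies everything: constraint 2: b + a = 18; constraint 7: b - a = 4; constraint 8: d - c = -4, and the others follow.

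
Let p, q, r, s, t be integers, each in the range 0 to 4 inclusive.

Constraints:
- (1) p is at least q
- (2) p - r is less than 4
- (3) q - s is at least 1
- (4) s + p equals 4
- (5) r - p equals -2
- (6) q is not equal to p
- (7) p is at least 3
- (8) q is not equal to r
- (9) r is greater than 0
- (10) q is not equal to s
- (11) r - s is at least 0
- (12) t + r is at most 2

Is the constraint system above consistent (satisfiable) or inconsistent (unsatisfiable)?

Satisfiable

The assignment p = 4, q = 1, r = 2, s = 0, t = 0 works:
  constraint 2 holds since p - r = 2.
  constraint 3 holds since q - s = 1.
The rest check out directly.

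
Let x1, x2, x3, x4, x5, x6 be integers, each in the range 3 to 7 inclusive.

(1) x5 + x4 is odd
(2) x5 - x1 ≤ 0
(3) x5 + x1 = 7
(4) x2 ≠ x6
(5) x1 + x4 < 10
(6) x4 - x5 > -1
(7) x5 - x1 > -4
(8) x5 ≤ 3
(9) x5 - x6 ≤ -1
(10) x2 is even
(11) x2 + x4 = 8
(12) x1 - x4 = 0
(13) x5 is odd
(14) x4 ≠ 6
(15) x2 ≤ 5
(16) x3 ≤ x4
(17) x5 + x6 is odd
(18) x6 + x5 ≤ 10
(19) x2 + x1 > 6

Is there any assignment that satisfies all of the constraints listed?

Satisfiable

Take x1 = 4, x2 = 4, x3 = 4, x4 = 4, x5 = 3, x6 = 6. Then constraint 2: x5 - x1 = -1; constraint 3: x5 + x1 = 7, and every other listed constraint is also met.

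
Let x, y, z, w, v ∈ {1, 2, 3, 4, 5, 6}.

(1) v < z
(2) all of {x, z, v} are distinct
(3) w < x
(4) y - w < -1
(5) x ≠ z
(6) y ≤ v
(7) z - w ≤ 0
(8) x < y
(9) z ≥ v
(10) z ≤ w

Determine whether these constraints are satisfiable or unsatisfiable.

Constraints 1, 3, 6, 7, and 8 give z ≤ w, w < x, x < y, y ≤ v, v < z. Chaining: z ≤ w < x < y ≤ v < z, which forces z < z — impossible.

Unsatisfiable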